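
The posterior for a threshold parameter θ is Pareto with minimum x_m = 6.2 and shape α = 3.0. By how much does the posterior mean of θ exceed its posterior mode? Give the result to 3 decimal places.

The Pareto density is strictly decreasing on [x_m, ∞), so the mode is x_m = 6.200.
Mean = α·x_m/(α−1) = 3.0·6.2/2.0 = 9.300.
Difference = 9.300 − 6.200 = 3.100.

3.100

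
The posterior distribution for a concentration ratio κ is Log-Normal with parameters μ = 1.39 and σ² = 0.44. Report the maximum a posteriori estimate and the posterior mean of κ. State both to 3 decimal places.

κ_MAP = 2.586, E[κ|data] = 5.003

Mode = exp(μ − σ²) = exp(0.95) = 2.586.
Mean = exp(μ + σ²/2) = exp(1.610) = 5.003.
Right-skewed posterior ⇒ mode < mean.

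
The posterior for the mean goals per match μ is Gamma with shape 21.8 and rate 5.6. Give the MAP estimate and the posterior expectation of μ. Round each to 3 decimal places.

Mode = (α−1)/β = 20.8/5.6 = 3.714.
Mean = α/β = 21.8/5.6 = 3.893.

MAP = 3.714, posterior mean = 3.893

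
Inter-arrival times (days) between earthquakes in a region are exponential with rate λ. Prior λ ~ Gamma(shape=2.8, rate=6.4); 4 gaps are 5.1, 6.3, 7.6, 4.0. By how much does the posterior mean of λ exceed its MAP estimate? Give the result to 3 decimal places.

0.034

Σ times = 23.0. Posterior: Gamma(shape = 2.8+4 = 6.8, rate = 6.4+23.0 = 29.4).
Mode = (α−1)/β = 5.8/29.4 = 0.197.
Mean = α/β = 6.8/29.4 = 0.231.
Difference = 0.231 − 0.197 = 0.034.
The posterior is right-skewed, so the mean exceeds the mode.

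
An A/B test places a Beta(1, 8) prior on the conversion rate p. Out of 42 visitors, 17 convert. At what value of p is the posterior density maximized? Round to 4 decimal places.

0.3469

Posterior: Beta(1+17, 8+25) = Beta(18, 33).
Mode = (18−1)/(18+33−2) = 17/49 = 0.3469.
Mean = 18/(18+33) = 18/51 = 0.3529.
This is the posterior mode — the MAP estimate.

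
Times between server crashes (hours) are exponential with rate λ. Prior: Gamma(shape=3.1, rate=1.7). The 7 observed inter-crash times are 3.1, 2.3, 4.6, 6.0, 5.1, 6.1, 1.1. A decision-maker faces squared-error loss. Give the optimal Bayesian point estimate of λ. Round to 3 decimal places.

0.337

Σ times = 28.3. Posterior: Gamma(shape = 3.1+7 = 10.1, rate = 1.7+28.3 = 30.0).
Mode = (α−1)/β = 9.1/30.0 = 0.303.
Mean = α/β = 10.1/30.0 = 0.337.
Squared-error loss ⇒ the optimal estimator is the posterior mean.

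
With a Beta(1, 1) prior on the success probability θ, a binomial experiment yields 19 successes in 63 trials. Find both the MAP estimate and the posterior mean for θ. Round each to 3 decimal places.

MAP: 0.302. Posterior mean: 0.308.

Posterior: Beta(1+19, 1+44) = Beta(20, 45).
Mode = (20−1)/(20+45−2) = 19/63 = 0.302.
With a flat prior the MAP equals the MLE, 19/63.
Mean = 20/(20+45) = 20/65 = 0.308.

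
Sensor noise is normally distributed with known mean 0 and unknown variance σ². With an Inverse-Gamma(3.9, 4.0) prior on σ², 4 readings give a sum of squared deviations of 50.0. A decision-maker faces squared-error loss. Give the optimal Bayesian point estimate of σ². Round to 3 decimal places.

5.918

Posterior: Inverse-Gamma(shape = 3.9+4/2 = 5.9, scale = 4.0+50.0/2 = 29.0).
Mode = β/(α+1) = 29.0/6.9 = 4.203.
Mean = β/(α−1) = 29.0/4.9 = 5.918.
Squared-error loss ⇒ the optimal estimator is the posterior mean.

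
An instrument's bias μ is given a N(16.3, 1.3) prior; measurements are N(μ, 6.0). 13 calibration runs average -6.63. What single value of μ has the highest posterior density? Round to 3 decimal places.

-0.622

Posterior for μ is Normal. Precision-weighted mean: (1/1.3·16.3 + 13/6.0·-6.63) / (1/1.3 + 13/6.0) = -0.622.
A Normal posterior is symmetric, so mode = mean.
This is the posterior mode — the MAP estimate.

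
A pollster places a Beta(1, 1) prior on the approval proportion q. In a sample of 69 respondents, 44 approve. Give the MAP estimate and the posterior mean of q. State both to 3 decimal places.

MAP = 0.638, posterior mean = 0.634

Posterior: Beta(1+44, 1+25) = Beta(45, 26).
Mode = (45−1)/(45+26−2) = 44/69 = 0.638.
With a flat prior the MAP equals the MLE, 44/69.
Mean = 45/(45+26) = 45/71 = 0.634.
The posterior is left-skewed, so the mode exceeds the mean.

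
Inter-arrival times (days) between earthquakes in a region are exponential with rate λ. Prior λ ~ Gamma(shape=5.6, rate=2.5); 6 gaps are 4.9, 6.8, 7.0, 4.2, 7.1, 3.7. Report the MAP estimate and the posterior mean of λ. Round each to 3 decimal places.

MAP: 0.293. Posterior mean: 0.320.

Σ times = 33.7. Posterior: Gamma(shape = 5.6+6 = 11.6, rate = 2.5+33.7 = 36.2).
Mode = (α−1)/β = 10.6/36.2 = 0.293.
Mean = α/β = 11.6/36.2 = 0.320.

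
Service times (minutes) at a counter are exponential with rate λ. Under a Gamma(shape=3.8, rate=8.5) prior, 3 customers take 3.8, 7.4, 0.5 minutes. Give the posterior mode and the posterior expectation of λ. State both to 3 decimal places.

Σ times = 11.7. Posterior: Gamma(shape = 3.8+3 = 6.8, rate = 8.5+11.7 = 20.2).
Mode = (α−1)/β = 5.8/20.2 = 0.287.
Mean = α/β = 6.8/20.2 = 0.337.

MAP: 0.287. Posterior mean: 0.337.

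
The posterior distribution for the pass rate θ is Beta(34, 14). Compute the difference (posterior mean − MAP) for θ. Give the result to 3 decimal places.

-0.009

Mode = (34−1)/(34+14−2) = 33/46 = 0.717.
Mean = 34/(34+14) = 34/48 = 0.708.
Difference = 0.708 − 0.717 = -0.009.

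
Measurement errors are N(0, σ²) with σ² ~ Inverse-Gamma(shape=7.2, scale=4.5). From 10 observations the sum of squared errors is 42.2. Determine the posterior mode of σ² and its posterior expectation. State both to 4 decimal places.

posterior mode = 1.9394, posterior expectation = 2.2857

Posterior: Inverse-Gamma(shape = 7.2+10/2 = 12.2, scale = 4.5+42.2/2 = 25.6).
Mode = β/(α+1) = 25.6/13.2 = 1.9394.
Mean = β/(α−1) = 25.6/11.2 = 2.2857.
Mean > mode: the posterior has a right tail.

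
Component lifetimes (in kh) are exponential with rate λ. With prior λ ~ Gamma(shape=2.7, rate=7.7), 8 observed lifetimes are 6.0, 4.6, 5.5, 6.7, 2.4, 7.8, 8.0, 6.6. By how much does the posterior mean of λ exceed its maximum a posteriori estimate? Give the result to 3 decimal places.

0.018

Σ times = 47.6. Posterior: Gamma(shape = 2.7+8 = 10.7, rate = 7.7+47.6 = 55.3).
Mode = (α−1)/β = 9.7/55.3 = 0.175.
Mean = α/β = 10.7/55.3 = 0.193.
Difference = 0.193 − 0.175 = 0.018.
Right-skewed posterior ⇒ mode < mean.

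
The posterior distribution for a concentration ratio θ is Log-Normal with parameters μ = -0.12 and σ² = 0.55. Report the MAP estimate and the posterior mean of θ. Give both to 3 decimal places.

θ_MAP = 0.512, E[θ|data] = 1.168

Mode = exp(μ − σ²) = exp(-0.67) = 0.512.
Mean = exp(μ + σ²/2) = exp(0.155) = 1.168.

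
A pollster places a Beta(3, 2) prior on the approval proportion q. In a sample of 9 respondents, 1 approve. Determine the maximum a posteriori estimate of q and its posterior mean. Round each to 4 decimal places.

MAP = 0.2500; posterior mean = 0.2857

Posterior: Beta(3+1, 2+8) = Beta(4, 10).
Mode = (4−1)/(4+10−2) = 3/12 = 0.2500.
Mean = 4/(4+10) = 4/14 = 0.2857.
The posterior is right-skewed, so the mean exceeds the mode.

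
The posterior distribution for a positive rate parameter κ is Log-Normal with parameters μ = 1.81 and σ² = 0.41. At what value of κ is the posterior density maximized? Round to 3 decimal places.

Mode = exp(μ − σ²) = exp(1.40) = 4.055.
Mean = exp(μ + σ²/2) = exp(2.015) = 7.501.
This is the posterior mode — the MAP estimate.

4.055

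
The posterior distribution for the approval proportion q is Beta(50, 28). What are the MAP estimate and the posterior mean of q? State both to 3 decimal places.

Mode = (50−1)/(50+28−2) = 49/76 = 0.645.
Mean = 50/(50+28) = 50/78 = 0.641.
Mode > mean: the posterior has a left tail.

MAP: 0.645. Posterior mean: 0.641.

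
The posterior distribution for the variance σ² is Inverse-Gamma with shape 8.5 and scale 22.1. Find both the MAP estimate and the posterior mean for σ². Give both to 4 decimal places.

Mode = β/(α+1) = 22.1/9.5 = 2.3263.
Mean = β/(α−1) = 22.1/7.5 = 2.9467.
The mean is pulled above the mode by the posterior's right skew.

MAP = 2.3263, posterior mean = 2.9467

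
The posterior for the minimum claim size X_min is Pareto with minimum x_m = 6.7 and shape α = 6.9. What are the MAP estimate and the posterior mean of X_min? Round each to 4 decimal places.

MAP = 6.7000, posterior mean = 7.8356

The Pareto density is strictly decreasing on [x_m, ∞), so the mode is x_m = 6.7000.
Mean = α·x_m/(α−1) = 6.9·6.7/5.9 = 7.8356.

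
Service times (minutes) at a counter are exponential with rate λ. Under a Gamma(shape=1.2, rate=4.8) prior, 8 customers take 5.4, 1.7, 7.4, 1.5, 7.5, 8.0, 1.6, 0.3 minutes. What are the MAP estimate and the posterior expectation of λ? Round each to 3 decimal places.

Σ times = 33.4. Posterior: Gamma(shape = 1.2+8 = 9.2, rate = 4.8+33.4 = 38.2).
Mode = (α−1)/β = 8.2/38.2 = 0.215.
Mean = α/β = 9.2/38.2 = 0.241.
The mean is pulled above the mode by the posterior's right skew.

λ_MAP = 0.215, E[λ|data] = 0.241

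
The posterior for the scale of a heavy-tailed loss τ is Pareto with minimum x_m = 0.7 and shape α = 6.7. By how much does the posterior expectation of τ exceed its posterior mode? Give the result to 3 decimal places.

The Pareto density is strictly decreasing on [x_m, ∞), so the mode is x_m = 0.700.
Mean = α·x_m/(α−1) = 6.7·0.7/5.7 = 0.823.
Difference = 0.823 − 0.700 = 0.123.

0.123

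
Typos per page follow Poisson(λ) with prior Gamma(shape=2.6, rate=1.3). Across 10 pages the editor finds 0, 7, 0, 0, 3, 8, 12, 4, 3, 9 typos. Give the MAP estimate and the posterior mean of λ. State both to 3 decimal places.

λ_MAP = 4.212, E[λ|data] = 4.301

Σ counts = 46. Posterior: Gamma(shape = 2.6+46 = 48.6, rate = 1.3+10 = 11.3).
Mode = (α−1)/β = 47.6/11.3 = 4.212.
Mean = α/β = 48.6/11.3 = 4.301.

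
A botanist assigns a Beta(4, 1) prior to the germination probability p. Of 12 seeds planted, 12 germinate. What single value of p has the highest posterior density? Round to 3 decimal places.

1.000

Posterior: Beta(4+12, 1+0) = Beta(16, 1).
Since β = 1 ≤ 1 and α > 1, the Beta density is monotone increasing on [0,1]; the mode is at 1.
Mean = 16/(16+1) = 0.941.
This is the posterior mode — the MAP estimate.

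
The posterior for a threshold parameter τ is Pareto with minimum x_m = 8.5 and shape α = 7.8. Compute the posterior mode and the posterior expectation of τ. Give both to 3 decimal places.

MAP = 8.500, posterior mean = 9.750

The Pareto density is strictly decreasing on [x_m, ∞), so the mode is x_m = 8.500.
Mean = α·x_m/(α−1) = 7.8·8.5/6.8 = 9.750.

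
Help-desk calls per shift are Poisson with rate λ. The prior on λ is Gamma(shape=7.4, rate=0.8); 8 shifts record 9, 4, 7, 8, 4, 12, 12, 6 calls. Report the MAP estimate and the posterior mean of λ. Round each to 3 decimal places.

Σ counts = 62. Posterior: Gamma(shape = 7.4+62 = 69.4, rate = 0.8+8 = 8.8).
Mode = (α−1)/β = 68.4/8.8 = 7.773.
Mean = α/β = 69.4/8.8 = 7.886.
The mean is pulled above the mode by the posterior's right skew.

λ_MAP = 7.773, E[λ|data] = 7.886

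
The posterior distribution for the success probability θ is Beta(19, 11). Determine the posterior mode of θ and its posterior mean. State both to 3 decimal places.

θ_MAP = 0.643, E[θ|data] = 0.633

Mode = (19−1)/(19+11−2) = 18/28 = 0.643.
Mean = 19/(19+11) = 19/30 = 0.633.
Left-skewed posterior ⇒ mean < mode.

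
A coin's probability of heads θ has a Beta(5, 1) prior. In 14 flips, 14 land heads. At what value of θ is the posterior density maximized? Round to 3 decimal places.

1.000

Posterior: Beta(5+14, 1+0) = Beta(19, 1).
Since β = 1 ≤ 1 and α > 1, the Beta density is monotone increasing on [0,1]; the mode is at 1.
Mean = 19/(19+1) = 0.950.
This is the posterior mode — the MAP estimate.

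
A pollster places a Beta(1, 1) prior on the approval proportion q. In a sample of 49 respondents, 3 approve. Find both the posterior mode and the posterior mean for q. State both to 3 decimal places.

MAP = 0.061; posterior mean = 0.078

Posterior: Beta(1+3, 1+46) = Beta(4, 47).
Mode = (4−1)/(4+47−2) = 3/49 = 0.061.
With a flat prior the MAP equals the MLE, 3/49.
Mean = 4/(4+47) = 4/51 = 0.078.
Right-skewed posterior ⇒ mode < mean.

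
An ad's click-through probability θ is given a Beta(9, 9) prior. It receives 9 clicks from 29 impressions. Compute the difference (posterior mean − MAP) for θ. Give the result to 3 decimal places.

Posterior: Beta(9+9, 9+20) = Beta(18, 29).
Mode = (18−1)/(18+29−2) = 17/45 = 0.378.
Mean = 18/(18+29) = 18/47 = 0.383.
Difference = 0.383 − 0.378 = 0.005.
The posterior is right-skewed, so the mean exceeds the mode.

0.005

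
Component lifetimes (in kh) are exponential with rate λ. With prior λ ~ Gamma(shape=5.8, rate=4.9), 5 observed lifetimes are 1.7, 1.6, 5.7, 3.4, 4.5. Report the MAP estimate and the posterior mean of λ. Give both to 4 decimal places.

MAP: 0.4495. Posterior mean: 0.4954.

Σ times = 16.9. Posterior: Gamma(shape = 5.8+5 = 10.8, rate = 4.9+16.9 = 21.8).
Mode = (α−1)/β = 9.8/21.8 = 0.4495.
Mean = α/β = 10.8/21.8 = 0.4954.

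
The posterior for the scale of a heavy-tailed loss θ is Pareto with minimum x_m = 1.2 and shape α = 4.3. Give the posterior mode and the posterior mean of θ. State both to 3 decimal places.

The Pareto density is strictly decreasing on [x_m, ∞), so the mode is x_m = 1.200.
Mean = α·x_m/(α−1) = 4.3·1.2/3.3 = 1.564.

MAP = 1.200, posterior mean = 1.564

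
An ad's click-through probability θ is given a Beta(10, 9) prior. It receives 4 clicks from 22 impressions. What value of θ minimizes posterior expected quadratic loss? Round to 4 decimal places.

0.3415

Posterior: Beta(10+4, 9+18) = Beta(14, 27).
Mode = (14−1)/(14+27−2) = 13/39 = 0.3333.
Mean = 14/(14+27) = 14/41 = 0.3415.
Quadratic loss ⇒ the optimal estimator is the posterior mean.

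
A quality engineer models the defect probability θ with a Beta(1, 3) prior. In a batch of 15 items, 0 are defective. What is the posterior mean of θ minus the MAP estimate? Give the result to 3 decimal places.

Posterior: Beta(1+0, 3+15) = Beta(1, 18).
Since α = 1 ≤ 1 and β > 1, the Beta density is monotone decreasing on [0,1]; the mode is at 0.
Mean = 1/(1+18) = 0.053.
Difference = 0.053 − 0.000 = 0.053.
Right-skewed posterior ⇒ mode < mean.

0.053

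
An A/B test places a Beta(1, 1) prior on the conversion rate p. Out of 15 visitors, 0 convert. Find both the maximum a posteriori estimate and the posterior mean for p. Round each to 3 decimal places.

Posterior: Beta(1+0, 1+15) = Beta(1, 16).
Since α = 1 ≤ 1 and β > 1, the Beta density is monotone decreasing on [0,1]; the mode is at 0.
Mean = 1/(1+16) = 0.059.

MAP = 0.000; posterior mean = 0.059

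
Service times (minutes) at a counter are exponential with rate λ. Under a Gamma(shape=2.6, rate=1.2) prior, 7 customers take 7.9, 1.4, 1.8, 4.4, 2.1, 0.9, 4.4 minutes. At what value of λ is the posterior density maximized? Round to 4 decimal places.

0.3568

Σ times = 22.9. Posterior: Gamma(shape = 2.6+7 = 9.6, rate = 1.2+22.9 = 24.1).
Mode = (α−1)/β = 8.6/24.1 = 0.3568.
Mean = α/β = 9.6/24.1 = 0.3983.
This is the posterior mode — the MAP estimate.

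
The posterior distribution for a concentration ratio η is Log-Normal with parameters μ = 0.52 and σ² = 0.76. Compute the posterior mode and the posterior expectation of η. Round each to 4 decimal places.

MAP = 0.7866, posterior mean = 2.4596

Mode = exp(μ − σ²) = exp(-0.24) = 0.7866.
Mean = exp(μ + σ²/2) = exp(0.900) = 2.4596.
Mean > mode: the posterior has a right tail.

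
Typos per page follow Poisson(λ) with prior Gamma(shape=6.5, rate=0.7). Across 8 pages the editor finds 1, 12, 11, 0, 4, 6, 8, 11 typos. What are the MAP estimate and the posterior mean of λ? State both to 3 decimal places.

MAP = 6.724; posterior mean = 6.839

Σ counts = 53. Posterior: Gamma(shape = 6.5+53 = 59.5, rate = 0.7+8 = 8.7).
Mode = (α−1)/β = 58.5/8.7 = 6.724.
Mean = α/β = 59.5/8.7 = 6.839.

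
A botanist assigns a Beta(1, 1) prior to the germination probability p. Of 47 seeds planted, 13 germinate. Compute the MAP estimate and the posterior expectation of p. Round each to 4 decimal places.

Posterior: Beta(1+13, 1+34) = Beta(14, 35).
Mode = (14−1)/(14+35−2) = 13/47 = 0.2766.
Mean = 14/(14+35) = 14/49 = 0.2857.

MAP = 0.2766, posterior mean = 0.2857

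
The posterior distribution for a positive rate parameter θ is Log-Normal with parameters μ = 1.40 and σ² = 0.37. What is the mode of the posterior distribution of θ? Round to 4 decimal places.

Mode = exp(μ − σ²) = exp(1.03) = 2.8011.
Mean = exp(μ + σ²/2) = exp(1.585) = 4.8793.
This is the posterior mode — the MAP estimate.

2.8011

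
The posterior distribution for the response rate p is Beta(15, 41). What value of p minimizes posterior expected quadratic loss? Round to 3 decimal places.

Mode = (15−1)/(15+41−2) = 14/54 = 0.259.
Mean = 15/(15+41) = 15/56 = 0.268.
Quadratic loss ⇒ the optimal estimator is the posterior mean.

0.268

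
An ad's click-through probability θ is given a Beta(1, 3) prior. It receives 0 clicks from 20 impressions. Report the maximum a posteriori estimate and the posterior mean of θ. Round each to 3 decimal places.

MAP = 0.000, posterior mean = 0.042

Posterior: Beta(1+0, 3+20) = Beta(1, 23).
Since α = 1 ≤ 1 and β > 1, the Beta density is monotone decreasing on [0,1]; the mode is at 0.
Mean = 1/(1+23) = 0.042.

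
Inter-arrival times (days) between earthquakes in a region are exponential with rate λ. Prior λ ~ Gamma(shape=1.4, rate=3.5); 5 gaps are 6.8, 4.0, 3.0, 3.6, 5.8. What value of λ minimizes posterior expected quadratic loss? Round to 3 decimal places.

Σ times = 23.2. Posterior: Gamma(shape = 1.4+5 = 6.4, rate = 3.5+23.2 = 26.7).
Mode = (α−1)/β = 5.4/26.7 = 0.202.
Mean = α/β = 6.4/26.7 = 0.240.
Quadratic loss ⇒ the optimal estimator is the posterior mean.

0.240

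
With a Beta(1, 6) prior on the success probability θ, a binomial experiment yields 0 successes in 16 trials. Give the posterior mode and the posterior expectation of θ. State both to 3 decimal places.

θ_MAP = 0.000, E[θ|data] = 0.043

Posterior: Beta(1+0, 6+16) = Beta(1, 22).
Since α = 1 ≤ 1 and β > 1, the Beta density is monotone decreasing on [0,1]; the mode is at 0.
Mean = 1/(1+22) = 0.043.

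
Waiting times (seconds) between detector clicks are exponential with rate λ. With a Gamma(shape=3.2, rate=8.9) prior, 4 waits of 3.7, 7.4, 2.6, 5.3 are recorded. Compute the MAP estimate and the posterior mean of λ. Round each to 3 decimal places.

MAP estimate = 0.222, posterior mean = 0.258

Σ times = 19.0. Posterior: Gamma(shape = 3.2+4 = 7.2, rate = 8.9+19.0 = 27.9).
Mode = (α−1)/β = 6.2/27.9 = 0.222.
Mean = α/β = 7.2/27.9 = 0.258.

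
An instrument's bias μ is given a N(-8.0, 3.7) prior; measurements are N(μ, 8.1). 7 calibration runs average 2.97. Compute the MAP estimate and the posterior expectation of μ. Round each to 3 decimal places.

Posterior for μ is Normal. Precision-weighted mean: (1/3.7·-8.0 + 7/8.1·2.97) / (1/3.7 + 7/8.1) = 0.357.
A Normal posterior is symmetric, so mode = mean.

MAP = 0.357; posterior mean = 0.357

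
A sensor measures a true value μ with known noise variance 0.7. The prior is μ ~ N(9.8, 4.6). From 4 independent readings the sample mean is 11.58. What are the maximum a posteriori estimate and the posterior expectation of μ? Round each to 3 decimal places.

Posterior for μ is Normal. Precision-weighted mean: (1/4.6·9.8 + 4/0.7·11.58) / (1/4.6 + 4/0.7) = 11.515.
A Normal posterior is symmetric, so mode = mean.

maximum a posteriori estimate = 11.515, posterior expectation = 11.515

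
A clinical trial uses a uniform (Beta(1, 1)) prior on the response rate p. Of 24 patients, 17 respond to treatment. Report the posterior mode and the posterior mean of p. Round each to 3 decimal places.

Posterior: Beta(1+17, 1+7) = Beta(18, 8).
Mode = (18−1)/(18+8−2) = 17/24 = 0.708.
With a flat prior the MAP equals the MLE, 17/24.
Mean = 18/(18+8) = 18/26 = 0.692.

MAP: 0.708. Posterior mean: 0.692.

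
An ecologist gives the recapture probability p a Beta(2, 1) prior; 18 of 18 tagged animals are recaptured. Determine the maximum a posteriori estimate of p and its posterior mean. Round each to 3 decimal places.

MAP = 1.000; posterior mean = 0.952

Posterior: Beta(2+18, 1+0) = Beta(20, 1).
Since β = 1 ≤ 1 and α > 1, the Beta density is monotone increasing on [0,1]; the mode is at 1.
Mean = 20/(20+1) = 0.952.
Mode > mean: the posterior has a left tail.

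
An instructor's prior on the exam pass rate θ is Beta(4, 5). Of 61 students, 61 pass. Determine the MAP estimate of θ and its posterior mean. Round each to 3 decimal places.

Posterior: Beta(4+61, 5+0) = Beta(65, 5).
Mode = (65−1)/(65+5−2) = 64/68 = 0.941.
Mean = 65/(65+5) = 65/70 = 0.929.

MAP = 0.941; posterior mean = 0.929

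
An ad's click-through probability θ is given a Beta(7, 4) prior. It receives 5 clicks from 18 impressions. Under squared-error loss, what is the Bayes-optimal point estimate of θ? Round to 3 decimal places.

Posterior: Beta(7+5, 4+13) = Beta(12, 17).
Mode = (12−1)/(12+17−2) = 11/27 = 0.407.
Mean = 12/(12+17) = 12/29 = 0.414.
Squared-error loss ⇒ the optimal estimator is the posterior mean.

0.414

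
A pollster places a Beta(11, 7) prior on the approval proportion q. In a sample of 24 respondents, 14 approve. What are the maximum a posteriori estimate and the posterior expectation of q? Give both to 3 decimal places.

MAP = 0.600; posterior mean = 0.595

Posterior: Beta(11+14, 7+10) = Beta(25, 17).
Mode = (25−1)/(25+17−2) = 24/40 = 0.600.
Mean = 25/(25+17) = 25/42 = 0.595.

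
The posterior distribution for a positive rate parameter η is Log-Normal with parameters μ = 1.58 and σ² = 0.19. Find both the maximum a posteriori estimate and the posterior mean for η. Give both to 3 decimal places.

Mode = exp(μ − σ²) = exp(1.39) = 4.015.
Mean = exp(μ + σ²/2) = exp(1.675) = 5.339.

MAP: 4.015. Posterior mean: 5.339.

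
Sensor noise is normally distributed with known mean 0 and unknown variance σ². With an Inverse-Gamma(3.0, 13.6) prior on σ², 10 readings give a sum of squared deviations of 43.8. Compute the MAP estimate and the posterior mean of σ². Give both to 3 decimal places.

MAP = 3.944; posterior mean = 5.071

Posterior: Inverse-Gamma(shape = 3.0+10/2 = 8.0, scale = 13.6+43.8/2 = 35.5).
Mode = β/(α+1) = 35.5/9.0 = 3.944.
Mean = β/(α−1) = 35.5/7.0 = 5.071.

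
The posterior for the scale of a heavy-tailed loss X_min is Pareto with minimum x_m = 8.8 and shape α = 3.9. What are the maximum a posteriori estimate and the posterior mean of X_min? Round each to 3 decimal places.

The Pareto density is strictly decreasing on [x_m, ∞), so the mode is x_m = 8.800.
Mean = α·x_m/(α−1) = 3.9·8.8/2.9 = 11.834.
Mean > mode: the posterior has a right tail.

maximum a posteriori estimate = 8.800, posterior mean = 11.834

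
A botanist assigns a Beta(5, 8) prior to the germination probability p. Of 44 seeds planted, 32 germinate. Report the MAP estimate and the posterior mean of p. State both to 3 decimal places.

Posterior: Beta(5+32, 8+12) = Beta(37, 20).
Mode = (37−1)/(37+20−2) = 36/55 = 0.655.
Mean = 37/(37+20) = 37/57 = 0.649.

MAP = 0.655, posterior mean = 0.649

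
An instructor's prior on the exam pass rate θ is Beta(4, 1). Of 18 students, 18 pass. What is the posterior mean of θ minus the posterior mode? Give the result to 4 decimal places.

Posterior: Beta(4+18, 1+0) = Beta(22, 1).
Since β = 1 ≤ 1 and α > 1, the Beta density is monotone increasing on [0,1]; the mode is at 1.
Mean = 22/(22+1) = 0.9565.
Difference = 0.9565 − 1.0000 = -0.0435.

-0.0435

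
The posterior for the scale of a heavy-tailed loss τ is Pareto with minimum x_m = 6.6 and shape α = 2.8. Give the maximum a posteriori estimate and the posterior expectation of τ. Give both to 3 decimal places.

MAP: 6.600. Posterior mean: 10.267.

The Pareto density is strictly decreasing on [x_m, ∞), so the mode is x_m = 6.600.
Mean = α·x_m/(α−1) = 2.8·6.6/1.8 = 10.267.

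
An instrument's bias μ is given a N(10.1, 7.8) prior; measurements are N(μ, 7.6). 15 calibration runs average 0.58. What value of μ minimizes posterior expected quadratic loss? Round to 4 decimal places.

Posterior for μ is Normal. Precision-weighted mean: (1/7.8·10.1 + 15/7.6·0.58) / (1/7.8 + 15/7.6) = 1.1607.
A Normal posterior is symmetric, so mode = mean.
Quadratic loss ⇒ the optimal estimator is the posterior mean.

1.1607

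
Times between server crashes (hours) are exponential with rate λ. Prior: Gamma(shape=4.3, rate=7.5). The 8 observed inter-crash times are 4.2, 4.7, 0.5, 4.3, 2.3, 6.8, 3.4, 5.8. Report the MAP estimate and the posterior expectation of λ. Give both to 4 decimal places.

Σ times = 32.0. Posterior: Gamma(shape = 4.3+8 = 12.3, rate = 7.5+32.0 = 39.5).
Mode = (α−1)/β = 11.3/39.5 = 0.2861.
Mean = α/β = 12.3/39.5 = 0.3114.

MAP estimate = 0.2861, posterior expectation = 0.3114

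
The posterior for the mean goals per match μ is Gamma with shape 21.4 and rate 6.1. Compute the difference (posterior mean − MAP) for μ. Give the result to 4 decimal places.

0.1639

Mode = (α−1)/β = 20.4/6.1 = 3.3443.
Mean = α/β = 21.4/6.1 = 3.5082.
Difference = 3.5082 − 3.3443 = 0.1639.
The posterior is right-skewed, so the mean exceeds the mode.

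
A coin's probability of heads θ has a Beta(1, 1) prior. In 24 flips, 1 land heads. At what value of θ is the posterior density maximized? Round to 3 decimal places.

Posterior: Beta(1+1, 1+23) = Beta(2, 24).
Mode = (2−1)/(2+24−2) = 1/24 = 0.042.
With a flat prior the MAP equals the MLE, 1/24.
Mean = 2/(2+24) = 2/26 = 0.077.
This is the posterior mode — the MAP estimate.

0.042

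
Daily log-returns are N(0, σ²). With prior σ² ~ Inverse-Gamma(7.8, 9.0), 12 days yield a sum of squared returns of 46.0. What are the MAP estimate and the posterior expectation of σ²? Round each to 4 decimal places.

σ²_MAP = 2.1622, E[σ²|data] = 2.5000

Posterior: Inverse-Gamma(shape = 7.8+12/2 = 13.8, scale = 9.0+46.0/2 = 32.0).
Mode = β/(α+1) = 32.0/14.8 = 2.1622.
Mean = β/(α−1) = 32.0/12.8 = 2.5000.
Right-skewed posterior ⇒ mode < mean.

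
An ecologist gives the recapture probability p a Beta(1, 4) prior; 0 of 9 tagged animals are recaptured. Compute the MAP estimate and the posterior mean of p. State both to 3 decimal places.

p_MAP = 0.000, E[p|data] = 0.071

Posterior: Beta(1+0, 4+9) = Beta(1, 13).
Since α = 1 ≤ 1 and β > 1, the Beta density is monotone decreasing on [0,1]; the mode is at 0.
Mean = 1/(1+13) = 0.071.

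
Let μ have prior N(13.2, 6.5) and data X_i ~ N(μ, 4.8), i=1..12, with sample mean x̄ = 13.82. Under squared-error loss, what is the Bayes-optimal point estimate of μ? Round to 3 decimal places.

13.784

Posterior for μ is Normal. Precision-weighted mean: (1/6.5·13.2 + 12/4.8·13.82) / (1/6.5 + 12/4.8) = 13.784.
A Normal posterior is symmetric, so mode = mean.
Squared-error loss ⇒ the optimal estimator is the posterior mean.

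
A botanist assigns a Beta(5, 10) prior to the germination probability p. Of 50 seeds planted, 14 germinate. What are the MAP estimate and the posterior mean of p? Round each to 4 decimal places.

MAP = 0.2857; posterior mean = 0.2923

Posterior: Beta(5+14, 10+36) = Beta(19, 46).
Mode = (19−1)/(19+46−2) = 18/63 = 0.2857.
Mean = 19/(19+46) = 19/65 = 0.2923.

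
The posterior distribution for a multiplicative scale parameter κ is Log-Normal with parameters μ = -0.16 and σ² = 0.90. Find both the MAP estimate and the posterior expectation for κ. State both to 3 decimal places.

MAP = 0.346; posterior mean = 1.336

Mode = exp(μ − σ²) = exp(-1.06) = 0.346.
Mean = exp(μ + σ²/2) = exp(0.290) = 1.336.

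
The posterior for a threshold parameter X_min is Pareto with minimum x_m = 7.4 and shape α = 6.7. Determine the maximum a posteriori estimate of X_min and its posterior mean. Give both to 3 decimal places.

MAP = 7.400, posterior mean = 8.698

The Pareto density is strictly decreasing on [x_m, ∞), so the mode is x_m = 7.400.
Mean = α·x_m/(α−1) = 6.7·7.4/5.7 = 8.698.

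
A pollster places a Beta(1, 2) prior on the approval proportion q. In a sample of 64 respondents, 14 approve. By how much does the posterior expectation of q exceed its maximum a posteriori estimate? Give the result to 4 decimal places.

0.0085

Posterior: Beta(1+14, 2+50) = Beta(15, 52).
Mode = (15−1)/(15+52−2) = 14/65 = 0.2154.
Mean = 15/(15+52) = 15/67 = 0.2239.
Difference = 0.2239 − 0.2154 = 0.0085.
The posterior is right-skewed, so the mean exceeds the mode.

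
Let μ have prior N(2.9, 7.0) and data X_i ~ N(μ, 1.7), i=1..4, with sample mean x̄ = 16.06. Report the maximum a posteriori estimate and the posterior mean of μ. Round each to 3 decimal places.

maximum a posteriori estimate = 15.307, posterior mean = 15.307

Posterior for μ is Normal. Precision-weighted mean: (1/7.0·2.9 + 4/1.7·16.06) / (1/7.0 + 4/1.7) = 15.307.
A Normal posterior is symmetric, so mode = mean.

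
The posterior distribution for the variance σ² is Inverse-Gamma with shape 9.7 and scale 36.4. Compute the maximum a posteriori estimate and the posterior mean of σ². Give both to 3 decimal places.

Mode = β/(α+1) = 36.4/10.7 = 3.402.
Mean = β/(α−1) = 36.4/8.7 = 4.184.
Mean > mode: the posterior has a right tail.

MAP = 3.402, posterior mean = 4.184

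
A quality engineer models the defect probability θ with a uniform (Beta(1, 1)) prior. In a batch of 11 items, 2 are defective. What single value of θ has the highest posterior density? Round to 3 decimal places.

0.182

Posterior: Beta(1+2, 1+9) = Beta(3, 10).
Mode = (3−1)/(3+10−2) = 2/11 = 0.182.
With a flat prior the MAP equals the MLE, 2/11.
Mean = 3/(3+10) = 3/13 = 0.231.
This is the posterior mode — the MAP estimate.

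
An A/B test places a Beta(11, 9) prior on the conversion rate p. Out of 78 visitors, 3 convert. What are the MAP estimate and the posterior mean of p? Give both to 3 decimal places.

Posterior: Beta(11+3, 9+75) = Beta(14, 84).
Mode = (14−1)/(14+84−2) = 13/96 = 0.135.
Mean = 14/(14+84) = 14/98 = 0.143.

MAP estimate = 0.135, posterior mean = 0.143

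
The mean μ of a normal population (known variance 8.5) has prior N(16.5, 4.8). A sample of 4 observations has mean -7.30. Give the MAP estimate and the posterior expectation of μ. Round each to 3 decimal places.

Posterior for μ is Normal. Precision-weighted mean: (1/4.8·16.5 + 4/8.5·-7.30) / (1/4.8 + 4/8.5) = 0.003.
A Normal posterior is symmetric, so mode = mean.

μ_MAP = 0.003, E[μ|data] = 0.003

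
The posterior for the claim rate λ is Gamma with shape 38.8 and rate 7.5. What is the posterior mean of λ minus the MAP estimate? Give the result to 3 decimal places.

Mode = (α−1)/β = 37.8/7.5 = 5.040.
Mean = α/β = 38.8/7.5 = 5.173.
Difference = 5.173 − 5.040 = 0.133.

0.133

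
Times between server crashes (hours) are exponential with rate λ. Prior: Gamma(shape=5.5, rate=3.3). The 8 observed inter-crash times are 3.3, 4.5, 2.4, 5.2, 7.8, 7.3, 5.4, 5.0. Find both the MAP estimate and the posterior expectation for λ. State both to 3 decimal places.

MAP: 0.283. Posterior mean: 0.305.

Σ times = 40.9. Posterior: Gamma(shape = 5.5+8 = 13.5, rate = 3.3+40.9 = 44.2).
Mode = (α−1)/β = 12.5/44.2 = 0.283.
Mean = α/β = 13.5/44.2 = 0.305.
Mean > mode: the posterior has a right tail.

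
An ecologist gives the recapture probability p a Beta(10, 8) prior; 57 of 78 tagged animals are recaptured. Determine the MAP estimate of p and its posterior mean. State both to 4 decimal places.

p_MAP = 0.7021, E[p|data] = 0.6979

Posterior: Beta(10+57, 8+21) = Beta(67, 29).
Mode = (67−1)/(67+29−2) = 66/94 = 0.7021.
Mean = 67/(67+29) = 67/96 = 0.6979.
Mode > mean: the posterior has a left tail.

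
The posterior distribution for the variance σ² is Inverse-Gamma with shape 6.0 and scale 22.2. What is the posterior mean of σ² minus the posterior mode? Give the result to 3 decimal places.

1.269

Mode = β/(α+1) = 22.2/7.0 = 3.171.
Mean = β/(α−1) = 22.2/5.0 = 4.440.
Difference = 4.440 − 3.171 = 1.269.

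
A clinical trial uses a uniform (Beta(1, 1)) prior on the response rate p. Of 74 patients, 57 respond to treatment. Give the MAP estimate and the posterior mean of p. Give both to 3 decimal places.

Posterior: Beta(1+57, 1+17) = Beta(58, 18).
Mode = (58−1)/(58+18−2) = 57/74 = 0.770.
With a flat prior the MAP equals the MLE, 57/74.
Mean = 58/(58+18) = 58/76 = 0.763.
Left-skewed posterior ⇒ mean < mode.

p_MAP = 0.770, E[p|data] = 0.763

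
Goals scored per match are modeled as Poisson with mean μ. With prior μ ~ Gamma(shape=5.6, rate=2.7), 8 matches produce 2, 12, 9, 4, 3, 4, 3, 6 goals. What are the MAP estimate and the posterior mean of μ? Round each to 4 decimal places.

Σ counts = 43. Posterior: Gamma(shape = 5.6+43 = 48.6, rate = 2.7+8 = 10.7).
Mode = (α−1)/β = 47.6/10.7 = 4.4486.
Mean = α/β = 48.6/10.7 = 4.5421.

MAP: 4.4486. Posterior mean: 4.5421.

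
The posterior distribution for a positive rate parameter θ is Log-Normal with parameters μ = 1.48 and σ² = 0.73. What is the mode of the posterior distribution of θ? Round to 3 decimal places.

Mode = exp(μ − σ²) = exp(0.75) = 2.117.
Mean = exp(μ + σ²/2) = exp(1.845) = 6.328.
This is the posterior mode — the MAP estimate.

2.117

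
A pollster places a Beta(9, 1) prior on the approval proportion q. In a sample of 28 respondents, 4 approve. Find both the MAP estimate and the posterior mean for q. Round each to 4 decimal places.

Posterior: Beta(9+4, 1+24) = Beta(13, 25).
Mode = (13−1)/(13+25−2) = 12/36 = 0.3333.
Mean = 13/(13+25) = 13/38 = 0.3421.

MAP = 0.3333; posterior mean = 0.3421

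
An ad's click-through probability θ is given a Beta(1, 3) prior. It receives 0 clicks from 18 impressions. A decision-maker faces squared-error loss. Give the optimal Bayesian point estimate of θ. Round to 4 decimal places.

Posterior: Beta(1+0, 3+18) = Beta(1, 21).
Since α = 1 ≤ 1 and β > 1, the Beta density is monotone decreasing on [0,1]; the mode is at 0.
Mean = 1/(1+21) = 0.0455.
Squared-error loss ⇒ the optimal estimator is the posterior mean.

0.0455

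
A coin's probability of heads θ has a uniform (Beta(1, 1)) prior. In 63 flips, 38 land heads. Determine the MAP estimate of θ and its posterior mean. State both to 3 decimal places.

Posterior: Beta(1+38, 1+25) = Beta(39, 26).
Mode = (39−1)/(39+26−2) = 38/63 = 0.603.
With a flat prior the MAP equals the MLE, 38/63.
Mean = 39/(39+26) = 39/65 = 0.600.

MAP = 0.603, posterior mean = 0.600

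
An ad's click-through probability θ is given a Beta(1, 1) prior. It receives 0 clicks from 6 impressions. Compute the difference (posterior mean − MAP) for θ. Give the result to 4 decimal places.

Posterior: Beta(1+0, 1+6) = Beta(1, 7).
Since α = 1 ≤ 1 and β > 1, the Beta density is monotone decreasing on [0,1]; the mode is at 0.
Mean = 1/(1+7) = 0.1250.
Difference = 0.1250 − 0.0000 = 0.1250.

0.1250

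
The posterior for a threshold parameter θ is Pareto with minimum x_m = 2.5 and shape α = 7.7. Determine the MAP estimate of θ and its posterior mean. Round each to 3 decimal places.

The Pareto density is strictly decreasing on [x_m, ∞), so the mode is x_m = 2.500.
Mean = α·x_m/(α−1) = 7.7·2.5/6.7 = 2.873.
The mean is pulled above the mode by the posterior's right skew.

θ_MAP = 2.500, E[θ|data] = 2.873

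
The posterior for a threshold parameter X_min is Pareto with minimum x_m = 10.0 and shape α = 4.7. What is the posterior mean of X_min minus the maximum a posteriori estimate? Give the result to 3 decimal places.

2.703

The Pareto density is strictly decreasing on [x_m, ∞), so the mode is x_m = 10.000.
Mean = α·x_m/(α−1) = 4.7·10.0/3.7 = 12.703.
Difference = 12.703 − 10.000 = 2.703.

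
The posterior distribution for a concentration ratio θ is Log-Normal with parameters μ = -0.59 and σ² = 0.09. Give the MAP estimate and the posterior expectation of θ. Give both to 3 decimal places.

Mode = exp(μ − σ²) = exp(-0.68) = 0.507.
Mean = exp(μ + σ²/2) = exp(-0.545) = 0.580.

MAP: 0.507. Posterior mean: 0.580.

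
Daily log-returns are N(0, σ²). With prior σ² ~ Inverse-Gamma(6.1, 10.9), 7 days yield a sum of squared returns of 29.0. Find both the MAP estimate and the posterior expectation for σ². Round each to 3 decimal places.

MAP = 2.396, posterior mean = 2.953

Posterior: Inverse-Gamma(shape = 6.1+7/2 = 9.6, scale = 10.9+29.0/2 = 25.4).
Mode = β/(α+1) = 25.4/10.6 = 2.396.
Mean = β/(α−1) = 25.4/8.6 = 2.953.
The mean is pulled above the mode by the posterior's right skew.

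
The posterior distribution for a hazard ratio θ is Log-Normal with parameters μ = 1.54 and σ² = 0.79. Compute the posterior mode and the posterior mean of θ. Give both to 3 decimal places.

Mode = exp(μ − σ²) = exp(0.75) = 2.117.
Mean = exp(μ + σ²/2) = exp(1.935) = 6.924.

MAP: 2.117. Posterior mean: 6.924.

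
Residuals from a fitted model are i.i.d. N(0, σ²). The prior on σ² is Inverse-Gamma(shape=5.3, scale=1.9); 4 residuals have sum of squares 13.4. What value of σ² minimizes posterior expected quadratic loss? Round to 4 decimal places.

1.3651

Posterior: Inverse-Gamma(shape = 5.3+4/2 = 7.3, scale = 1.9+13.4/2 = 8.6).
Mode = β/(α+1) = 8.6/8.3 = 1.0361.
Mean = β/(α−1) = 8.6/6.3 = 1.3651.
Quadratic loss ⇒ the optimal estimator is the posterior mean.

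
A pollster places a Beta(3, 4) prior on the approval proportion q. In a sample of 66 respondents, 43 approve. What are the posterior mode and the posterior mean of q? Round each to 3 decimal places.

q_MAP = 0.634, E[q|data] = 0.630

Posterior: Beta(3+43, 4+23) = Beta(46, 27).
Mode = (46−1)/(46+27−2) = 45/71 = 0.634.
Mean = 46/(46+27) = 46/73 = 0.630.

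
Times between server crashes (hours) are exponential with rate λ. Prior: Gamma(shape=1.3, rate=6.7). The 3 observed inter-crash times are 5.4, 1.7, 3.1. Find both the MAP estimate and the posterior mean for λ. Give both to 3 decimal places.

Σ times = 10.2. Posterior: Gamma(shape = 1.3+3 = 4.3, rate = 6.7+10.2 = 16.9).
Mode = (α−1)/β = 3.3/16.9 = 0.195.
Mean = α/β = 4.3/16.9 = 0.254.

MAP: 0.195. Posterior mean: 0.254.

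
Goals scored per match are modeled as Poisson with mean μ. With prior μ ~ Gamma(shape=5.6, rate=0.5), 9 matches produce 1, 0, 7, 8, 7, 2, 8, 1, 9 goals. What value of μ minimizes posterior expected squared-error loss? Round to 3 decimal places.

Σ counts = 43. Posterior: Gamma(shape = 5.6+43 = 48.6, rate = 0.5+9 = 9.5).
Mode = (α−1)/β = 47.6/9.5 = 5.011.
Mean = α/β = 48.6/9.5 = 5.116.
Squared-error loss ⇒ the optimal estimator is the posterior mean.

5.116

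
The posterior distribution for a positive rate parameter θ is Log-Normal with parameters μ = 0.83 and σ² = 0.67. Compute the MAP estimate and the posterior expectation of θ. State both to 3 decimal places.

MAP estimate = 1.174, posterior expectation = 3.206

Mode = exp(μ − σ²) = exp(0.16) = 1.174.
Mean = exp(μ + σ²/2) = exp(1.165) = 3.206.
Mean > mode: the posterior has a right tail.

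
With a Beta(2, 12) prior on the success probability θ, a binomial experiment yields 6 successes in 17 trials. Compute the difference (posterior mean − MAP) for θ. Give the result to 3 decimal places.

Posterior: Beta(2+6, 12+11) = Beta(8, 23).
Mode = (8−1)/(8+23−2) = 7/29 = 0.241.
Mean = 8/(8+23) = 8/31 = 0.258.
Difference = 0.258 − 0.241 = 0.017.

0.017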